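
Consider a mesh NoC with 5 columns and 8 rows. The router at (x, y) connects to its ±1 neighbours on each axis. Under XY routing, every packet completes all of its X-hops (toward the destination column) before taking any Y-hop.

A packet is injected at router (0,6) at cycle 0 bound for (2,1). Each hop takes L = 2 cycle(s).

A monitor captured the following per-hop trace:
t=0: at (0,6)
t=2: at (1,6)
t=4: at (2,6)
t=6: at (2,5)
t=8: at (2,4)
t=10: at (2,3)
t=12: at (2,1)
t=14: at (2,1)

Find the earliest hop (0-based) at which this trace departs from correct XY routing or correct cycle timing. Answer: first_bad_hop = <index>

hop 1: step (+1,+0), +2 cyc — ok
hop 2: step (+1,+0), +2 cyc — ok
hop 3: step (+0,-1), +2 cyc — ok
hop 4: step (+0,-1), +2 cyc — ok
hop 5: step (+0,-1), +2 cyc — ok
hop 6: step (+0,-2), +2 cyc — BAD: non-unit step

first_bad_hop = 6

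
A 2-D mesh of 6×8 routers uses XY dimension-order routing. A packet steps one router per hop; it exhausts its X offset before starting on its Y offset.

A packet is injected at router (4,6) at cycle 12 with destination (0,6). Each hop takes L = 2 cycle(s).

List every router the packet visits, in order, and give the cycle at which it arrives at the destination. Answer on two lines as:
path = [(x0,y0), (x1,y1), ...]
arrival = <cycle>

#0 — 4,6 | c12
#1 — 3,6 | c14 | W
#2 — 2,6 | c16 | W
#3 — 1,6 | c18 | W
#4 — 0,6 | c20 | W

path = [(4,6), (3,6), (2,6), (1,6), (0,6)]
arrival = 20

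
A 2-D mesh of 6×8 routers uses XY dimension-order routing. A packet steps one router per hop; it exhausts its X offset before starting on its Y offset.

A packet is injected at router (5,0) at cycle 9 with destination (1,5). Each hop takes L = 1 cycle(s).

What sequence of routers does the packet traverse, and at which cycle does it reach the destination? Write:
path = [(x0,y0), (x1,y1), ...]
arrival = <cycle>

path = [(5,0), (4,0), (3,0), (2,0), (1,0), (1,1), (1,2), (1,3), (1,4), (1,5)]
arrival = 18

src (5,0)  cyc=9
W→(4,0)  cyc=10
W→(3,0)  cyc=11
W→(2,0)  cyc=12
W→(1,0)  cyc=13
N→(1,1)  cyc=14
N→(1,2)  cyc=15
N→(1,3)  cyc=16
N→(1,4)  cyc=17
N→(1,5)  cyc=18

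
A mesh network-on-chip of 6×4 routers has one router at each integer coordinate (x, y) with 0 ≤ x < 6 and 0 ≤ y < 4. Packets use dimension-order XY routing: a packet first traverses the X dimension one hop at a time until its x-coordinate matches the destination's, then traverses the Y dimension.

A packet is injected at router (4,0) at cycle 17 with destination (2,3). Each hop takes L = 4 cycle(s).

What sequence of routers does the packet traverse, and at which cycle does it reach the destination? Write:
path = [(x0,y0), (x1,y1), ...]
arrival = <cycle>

path = [(4,0), (3,0), (2,0), (2,1), (2,2), (2,3)]
arrival = 37

#0 — 4,0 | c17
#1 — 3,0 | c21 | W
#2 — 2,0 | c25 | W
#3 — 2,1 | c29 | N
#4 — 2,2 | c33 | N
#5 — 2,3 | c37 | N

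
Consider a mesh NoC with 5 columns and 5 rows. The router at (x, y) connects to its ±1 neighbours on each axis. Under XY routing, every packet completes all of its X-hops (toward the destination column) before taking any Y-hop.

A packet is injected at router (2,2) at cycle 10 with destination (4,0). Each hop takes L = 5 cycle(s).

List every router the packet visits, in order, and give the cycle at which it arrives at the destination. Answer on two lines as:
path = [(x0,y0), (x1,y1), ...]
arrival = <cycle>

path = [(2,2), (3,2), (4,2), (4,1), (4,0)]
arrival = 30

#0 — 2,2 | c10
#1 — 3,2 | c15 | E
#2 — 4,2 | c20 | E
#3 — 4,1 | c25 | S
#4 — 4,0 | c30 | S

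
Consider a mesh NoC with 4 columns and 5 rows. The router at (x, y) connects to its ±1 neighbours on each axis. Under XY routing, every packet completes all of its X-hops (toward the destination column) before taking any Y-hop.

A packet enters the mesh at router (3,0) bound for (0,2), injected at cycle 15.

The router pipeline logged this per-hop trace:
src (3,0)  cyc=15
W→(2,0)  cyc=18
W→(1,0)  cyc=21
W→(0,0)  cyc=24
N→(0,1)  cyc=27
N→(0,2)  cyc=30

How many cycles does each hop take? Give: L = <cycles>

Δcyc across hop 0→1: 18 − 15 = 3.
One hop costs L cycles, so L = 3.

L = 3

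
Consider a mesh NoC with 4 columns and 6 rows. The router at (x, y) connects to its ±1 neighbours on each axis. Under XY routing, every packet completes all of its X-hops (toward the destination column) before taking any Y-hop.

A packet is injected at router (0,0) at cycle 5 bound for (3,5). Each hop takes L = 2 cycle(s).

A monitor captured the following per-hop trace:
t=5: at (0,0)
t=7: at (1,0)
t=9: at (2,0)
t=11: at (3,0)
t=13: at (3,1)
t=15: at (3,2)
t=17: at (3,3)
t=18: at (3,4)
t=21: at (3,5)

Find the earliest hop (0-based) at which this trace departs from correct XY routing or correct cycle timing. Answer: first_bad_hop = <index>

first_bad_hop = 7

check 1→ d=(1,0) cyc+2: ok
check 2→ d=(1,0) cyc+2: ok
check 3→ d=(1,0) cyc+2: ok
check 4→ d=(0,1) cyc+2: ok
check 5→ d=(0,1) cyc+2: ok
check 6→ d=(0,1) cyc+2: ok
check 7→ d=(0,1) cyc+1: BAD: Δcyc=1≠L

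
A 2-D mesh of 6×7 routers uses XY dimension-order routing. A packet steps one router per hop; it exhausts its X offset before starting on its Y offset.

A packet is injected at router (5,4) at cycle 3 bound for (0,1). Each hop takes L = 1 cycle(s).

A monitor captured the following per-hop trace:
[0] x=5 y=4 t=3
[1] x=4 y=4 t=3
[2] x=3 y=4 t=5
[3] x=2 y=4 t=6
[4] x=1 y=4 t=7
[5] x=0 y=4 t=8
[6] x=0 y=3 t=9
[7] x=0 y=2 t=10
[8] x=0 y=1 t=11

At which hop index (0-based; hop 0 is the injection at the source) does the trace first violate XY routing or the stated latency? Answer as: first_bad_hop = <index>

check 1→ d=(-1,0) cyc+0: BAD: Δcyc=0≠L

first_bad_hop = 1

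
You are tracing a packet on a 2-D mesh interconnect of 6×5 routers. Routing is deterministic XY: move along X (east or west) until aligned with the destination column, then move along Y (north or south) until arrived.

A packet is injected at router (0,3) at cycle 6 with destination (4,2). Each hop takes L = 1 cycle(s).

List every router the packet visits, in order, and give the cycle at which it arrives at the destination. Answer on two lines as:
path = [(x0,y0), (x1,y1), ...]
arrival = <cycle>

path = [(0,3), (1,3), (2,3), (3,3), (4,3), (4,2)]
arrival = 11

src (0,3)  cyc=6
E→(1,3)  cyc=7
E→(2,3)  cyc=8
E→(3,3)  cyc=9
E→(4,3)  cyc=10
S→(4,2)  cyc=11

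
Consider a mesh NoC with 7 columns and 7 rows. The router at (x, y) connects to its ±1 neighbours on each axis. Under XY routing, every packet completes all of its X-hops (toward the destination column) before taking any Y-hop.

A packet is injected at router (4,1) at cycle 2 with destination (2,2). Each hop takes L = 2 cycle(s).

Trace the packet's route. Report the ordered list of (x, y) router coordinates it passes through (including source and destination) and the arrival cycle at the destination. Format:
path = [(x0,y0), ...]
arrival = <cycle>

hop 0: (4,1) @ cyc 2
hop 1: (3,1) @ cyc 4  [W]
hop 2: (2,1) @ cyc 6  [W]
hop 3: (2,2) @ cyc 8  [N]

path = [(4,1), (3,1), (2,1), (2,2)]
arrival = 8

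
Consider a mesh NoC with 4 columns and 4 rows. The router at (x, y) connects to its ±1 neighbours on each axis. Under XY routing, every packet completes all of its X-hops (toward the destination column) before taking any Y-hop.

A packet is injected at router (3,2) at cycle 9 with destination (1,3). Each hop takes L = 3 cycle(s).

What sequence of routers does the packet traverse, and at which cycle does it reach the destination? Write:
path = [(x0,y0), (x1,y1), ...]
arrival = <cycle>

path = [(3,2), (2,2), (1,2), (1,3)]
arrival = 18

  0. router=(3,2) cycle=9 (inject)
  1. router=(2,2) cycle=12 dir=W
  2. router=(1,2) cycle=15 dir=W
  3. router=(1,3) cycle=18 dir=N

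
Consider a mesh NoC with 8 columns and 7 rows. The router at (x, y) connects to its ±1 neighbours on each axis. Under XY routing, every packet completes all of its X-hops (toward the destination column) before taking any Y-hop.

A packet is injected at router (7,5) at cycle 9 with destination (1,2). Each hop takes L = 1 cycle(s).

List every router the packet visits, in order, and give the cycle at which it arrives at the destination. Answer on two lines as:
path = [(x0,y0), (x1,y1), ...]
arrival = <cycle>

path = [(7,5), (6,5), (5,5), (4,5), (3,5), (2,5), (1,5), (1,4), (1,3), (1,2)]
arrival = 18

[0] x=7 y=5 t=9
[1] x=6 y=5 t=10 →W
[2] x=5 y=5 t=11 →W
[3] x=4 y=5 t=12 →W
[4] x=3 y=5 t=13 →W
[5] x=2 y=5 t=14 →W
[6] x=1 y=5 t=15 →W
[7] x=1 y=4 t=16 →S
[8] x=1 y=3 t=17 →S
[9] x=1 y=2 t=18 →S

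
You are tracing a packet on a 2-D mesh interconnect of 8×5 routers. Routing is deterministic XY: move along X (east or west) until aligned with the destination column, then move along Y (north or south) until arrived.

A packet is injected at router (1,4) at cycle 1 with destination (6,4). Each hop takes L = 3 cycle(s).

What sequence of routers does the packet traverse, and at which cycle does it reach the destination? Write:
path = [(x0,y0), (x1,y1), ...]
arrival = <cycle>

[0] x=1 y=4 t=1
[1] x=2 y=4 t=4 →E
[2] x=3 y=4 t=7 →E
[3] x=4 y=4 t=10 →E
[4] x=5 y=4 t=13 →E
[5] x=6 y=4 t=16 →E

path = [(1,4), (2,4), (3,4), (4,4), (5,4), (6,4)]
arrival = 16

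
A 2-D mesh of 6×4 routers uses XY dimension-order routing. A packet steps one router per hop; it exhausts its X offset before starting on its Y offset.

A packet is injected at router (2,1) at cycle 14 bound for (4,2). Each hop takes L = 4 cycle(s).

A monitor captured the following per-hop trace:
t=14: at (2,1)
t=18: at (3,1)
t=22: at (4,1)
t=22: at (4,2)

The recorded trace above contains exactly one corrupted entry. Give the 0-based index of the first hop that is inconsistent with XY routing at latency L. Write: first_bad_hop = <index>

check 1→ d=(1,0) cyc+4: ok
check 2→ d=(1,0) cyc+4: ok
check 3→ d=(0,1) cyc+0: BAD: Δcyc=0≠L

first_bad_hop = 3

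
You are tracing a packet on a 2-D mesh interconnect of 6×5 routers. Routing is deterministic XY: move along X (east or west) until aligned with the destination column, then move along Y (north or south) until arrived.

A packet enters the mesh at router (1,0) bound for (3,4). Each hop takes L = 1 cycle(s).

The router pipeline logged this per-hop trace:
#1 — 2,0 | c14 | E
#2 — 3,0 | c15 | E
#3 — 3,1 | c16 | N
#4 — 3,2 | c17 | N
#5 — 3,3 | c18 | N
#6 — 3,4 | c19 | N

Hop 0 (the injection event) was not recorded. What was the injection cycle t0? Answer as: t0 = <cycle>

t0 = 13

Hop 1 reached at cycle 14; hop k is at t0 + k·L.
Subtract one hop: t0 = 14 − 1 = 13.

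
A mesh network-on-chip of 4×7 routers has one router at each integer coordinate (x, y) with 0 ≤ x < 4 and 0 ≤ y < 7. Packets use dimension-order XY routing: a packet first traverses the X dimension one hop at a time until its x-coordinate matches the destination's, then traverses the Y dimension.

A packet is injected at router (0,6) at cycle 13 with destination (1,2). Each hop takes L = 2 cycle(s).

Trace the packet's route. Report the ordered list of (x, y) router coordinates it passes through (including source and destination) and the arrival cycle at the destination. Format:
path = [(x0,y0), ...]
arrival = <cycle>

path = [(0,6), (1,6), (1,5), (1,4), (1,3), (1,2)]
arrival = 23

#0 — 0,6 | c13
#1 — 1,6 | c15 | E
#2 — 1,5 | c17 | S
#3 — 1,4 | c19 | S
#4 — 1,3 | c21 | S
#5 — 1,2 | c23 | S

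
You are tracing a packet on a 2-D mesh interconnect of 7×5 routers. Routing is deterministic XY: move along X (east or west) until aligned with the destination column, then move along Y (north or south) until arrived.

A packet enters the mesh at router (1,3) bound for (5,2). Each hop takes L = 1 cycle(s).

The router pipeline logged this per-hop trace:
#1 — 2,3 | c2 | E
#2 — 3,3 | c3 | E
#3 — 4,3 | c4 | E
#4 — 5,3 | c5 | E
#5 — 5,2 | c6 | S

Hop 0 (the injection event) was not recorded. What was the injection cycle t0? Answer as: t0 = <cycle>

Hop 1 reached at cycle 2; hop k is at t0 + k·L.
Therefore t0 = 2 − L = 1.

t0 = 1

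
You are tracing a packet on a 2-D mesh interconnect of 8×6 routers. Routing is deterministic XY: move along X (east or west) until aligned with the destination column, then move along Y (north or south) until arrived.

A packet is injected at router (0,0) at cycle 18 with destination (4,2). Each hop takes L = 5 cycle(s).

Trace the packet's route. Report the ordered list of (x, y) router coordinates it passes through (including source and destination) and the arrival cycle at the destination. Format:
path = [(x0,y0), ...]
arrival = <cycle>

hop 0: (0,0) @ cyc 18
hop 1: (1,0) @ cyc 23  [E]
hop 2: (2,0) @ cyc 28  [E]
hop 3: (3,0) @ cyc 33  [E]
hop 4: (4,0) @ cyc 38  [E]
hop 5: (4,1) @ cyc 43  [N]
hop 6: (4,2) @ cyc 48  [N]

path = [(0,0), (1,0), (2,0), (3,0), (4,0), (4,1), (4,2)]
arrival = 48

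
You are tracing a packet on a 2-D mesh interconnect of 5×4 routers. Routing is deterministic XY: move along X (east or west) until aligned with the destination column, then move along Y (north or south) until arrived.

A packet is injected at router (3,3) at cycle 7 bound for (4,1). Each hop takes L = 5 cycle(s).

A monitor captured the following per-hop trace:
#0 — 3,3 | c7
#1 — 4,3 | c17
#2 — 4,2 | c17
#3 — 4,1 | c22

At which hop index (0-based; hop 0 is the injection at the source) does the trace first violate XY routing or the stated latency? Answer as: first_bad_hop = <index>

check 1→ d=(1,0) cyc+10: BAD: Δcyc=10≠L

first_bad_hop = 1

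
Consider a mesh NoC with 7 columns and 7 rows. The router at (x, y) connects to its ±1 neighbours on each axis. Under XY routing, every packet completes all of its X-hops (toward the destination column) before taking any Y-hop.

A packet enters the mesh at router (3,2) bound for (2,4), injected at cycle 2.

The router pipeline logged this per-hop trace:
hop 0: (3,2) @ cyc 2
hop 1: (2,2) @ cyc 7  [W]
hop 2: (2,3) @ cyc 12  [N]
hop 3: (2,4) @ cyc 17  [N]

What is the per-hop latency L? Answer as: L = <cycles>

cyc[1] − cyc[0] = 7 − 2 = 5.
Each hop adds L, hence L = 5.

L = 5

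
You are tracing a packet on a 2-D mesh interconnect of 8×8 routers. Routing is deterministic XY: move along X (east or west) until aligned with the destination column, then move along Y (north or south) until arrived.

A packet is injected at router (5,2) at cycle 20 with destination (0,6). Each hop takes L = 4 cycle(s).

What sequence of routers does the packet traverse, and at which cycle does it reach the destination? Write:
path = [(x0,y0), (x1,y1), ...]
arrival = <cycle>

path = [(5,2), (4,2), (3,2), (2,2), (1,2), (0,2), (0,3), (0,4), (0,5), (0,6)]
arrival = 56

t=20: at (5,2)
t=24: at (4,2) after W
t=28: at (3,2) after W
t=32: at (2,2) after W
t=36: at (1,2) after W
t=40: at (0,2) after W
t=44: at (0,3) after N
t=48: at (0,4) after N
t=52: at (0,5) after N
t=56: at (0,6) after N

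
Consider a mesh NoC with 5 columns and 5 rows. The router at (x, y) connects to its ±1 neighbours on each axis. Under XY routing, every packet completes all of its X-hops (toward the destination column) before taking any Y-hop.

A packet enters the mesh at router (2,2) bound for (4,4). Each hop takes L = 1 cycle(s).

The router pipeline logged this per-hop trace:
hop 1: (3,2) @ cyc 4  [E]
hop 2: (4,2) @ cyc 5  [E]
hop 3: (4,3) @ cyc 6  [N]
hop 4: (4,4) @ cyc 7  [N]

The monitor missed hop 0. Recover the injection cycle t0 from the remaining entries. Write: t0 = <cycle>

t0 = 3

At hop 1 the cycle is 4; in general cyc_k = t0 + kL.
So t0 = 4 − 1·1 = 3.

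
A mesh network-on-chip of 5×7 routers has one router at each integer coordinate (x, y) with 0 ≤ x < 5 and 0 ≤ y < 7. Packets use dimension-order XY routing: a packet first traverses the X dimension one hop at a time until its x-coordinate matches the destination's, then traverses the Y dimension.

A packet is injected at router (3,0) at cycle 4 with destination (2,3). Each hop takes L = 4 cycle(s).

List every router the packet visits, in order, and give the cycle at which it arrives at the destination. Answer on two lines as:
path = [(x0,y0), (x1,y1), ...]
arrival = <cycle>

[0] x=3 y=0 t=4
[1] x=2 y=0 t=8 →W
[2] x=2 y=1 t=12 →N
[3] x=2 y=2 t=16 →N
[4] x=2 y=3 t=20 →N

path = [(3,0), (2,0), (2,1), (2,2), (2,3)]
arrival = 20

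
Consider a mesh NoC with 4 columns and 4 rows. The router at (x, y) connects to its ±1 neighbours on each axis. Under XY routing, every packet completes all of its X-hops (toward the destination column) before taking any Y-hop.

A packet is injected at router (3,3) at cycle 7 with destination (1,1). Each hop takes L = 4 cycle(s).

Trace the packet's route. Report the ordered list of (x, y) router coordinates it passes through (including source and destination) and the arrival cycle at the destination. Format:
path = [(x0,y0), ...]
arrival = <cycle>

[0] x=3 y=3 t=7
[1] x=2 y=3 t=11 →W
[2] x=1 y=3 t=15 →W
[3] x=1 y=2 t=19 →S
[4] x=1 y=1 t=23 →S

path = [(3,3), (2,3), (1,3), (1,2), (1,1)]
arrival = 23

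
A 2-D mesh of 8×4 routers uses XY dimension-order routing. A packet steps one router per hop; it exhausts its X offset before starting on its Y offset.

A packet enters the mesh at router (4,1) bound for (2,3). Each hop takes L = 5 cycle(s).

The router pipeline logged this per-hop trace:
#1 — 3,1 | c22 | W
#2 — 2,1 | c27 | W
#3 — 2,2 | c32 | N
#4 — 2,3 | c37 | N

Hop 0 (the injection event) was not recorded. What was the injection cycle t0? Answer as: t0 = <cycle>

t0 = 17

cyc[1] = 22 and cyc[k] = t0 + k·L for every k.
So t0 = 22 − 1·5 = 17.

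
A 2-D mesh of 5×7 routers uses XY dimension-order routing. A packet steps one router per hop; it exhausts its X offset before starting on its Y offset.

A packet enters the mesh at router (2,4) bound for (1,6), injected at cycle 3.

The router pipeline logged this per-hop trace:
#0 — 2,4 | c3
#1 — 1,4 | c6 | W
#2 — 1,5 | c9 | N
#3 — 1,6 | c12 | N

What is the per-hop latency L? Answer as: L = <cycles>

cyc[1] − cyc[0] = 6 − 3 = 3.
Each hop adds L, hence L = 3.

L = 3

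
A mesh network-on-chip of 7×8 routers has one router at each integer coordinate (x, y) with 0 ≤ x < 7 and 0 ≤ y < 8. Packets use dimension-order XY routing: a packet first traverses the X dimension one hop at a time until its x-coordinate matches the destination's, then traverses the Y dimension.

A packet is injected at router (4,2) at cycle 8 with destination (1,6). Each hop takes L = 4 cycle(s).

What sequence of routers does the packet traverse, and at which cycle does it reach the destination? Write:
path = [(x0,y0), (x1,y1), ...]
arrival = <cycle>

[0] x=4 y=2 t=8
[1] x=3 y=2 t=12 →W
[2] x=2 y=2 t=16 →W
[3] x=1 y=2 t=20 →W
[4] x=1 y=3 t=24 →N
[5] x=1 y=4 t=28 →N
[6] x=1 y=5 t=32 →N
[7] x=1 y=6 t=36 →N

path = [(4,2), (3,2), (2,2), (1,2), (1,3), (1,4), (1,5), (1,6)]
arrival = 36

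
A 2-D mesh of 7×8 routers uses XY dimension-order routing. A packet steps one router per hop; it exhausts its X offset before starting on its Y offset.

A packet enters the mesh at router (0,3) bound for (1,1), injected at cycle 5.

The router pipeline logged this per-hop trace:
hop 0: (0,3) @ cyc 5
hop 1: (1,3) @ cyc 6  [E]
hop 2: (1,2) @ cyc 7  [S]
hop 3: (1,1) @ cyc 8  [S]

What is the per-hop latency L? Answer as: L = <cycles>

L = 1

cyc[1] − cyc[0] = 6 − 5 = 1.
One hop costs L cycles, so L = 1.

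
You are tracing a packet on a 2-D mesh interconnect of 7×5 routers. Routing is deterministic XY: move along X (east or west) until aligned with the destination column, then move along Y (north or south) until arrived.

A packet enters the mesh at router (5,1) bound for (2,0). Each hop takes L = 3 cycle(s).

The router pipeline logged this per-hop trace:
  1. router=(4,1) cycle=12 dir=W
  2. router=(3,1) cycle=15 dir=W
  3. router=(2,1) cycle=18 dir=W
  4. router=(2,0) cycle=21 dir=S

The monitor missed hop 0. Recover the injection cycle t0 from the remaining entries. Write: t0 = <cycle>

t0 = 9

Hop 1 reached at cycle 12; hop k is at t0 + k·L.
Therefore t0 = 12 − L = 9.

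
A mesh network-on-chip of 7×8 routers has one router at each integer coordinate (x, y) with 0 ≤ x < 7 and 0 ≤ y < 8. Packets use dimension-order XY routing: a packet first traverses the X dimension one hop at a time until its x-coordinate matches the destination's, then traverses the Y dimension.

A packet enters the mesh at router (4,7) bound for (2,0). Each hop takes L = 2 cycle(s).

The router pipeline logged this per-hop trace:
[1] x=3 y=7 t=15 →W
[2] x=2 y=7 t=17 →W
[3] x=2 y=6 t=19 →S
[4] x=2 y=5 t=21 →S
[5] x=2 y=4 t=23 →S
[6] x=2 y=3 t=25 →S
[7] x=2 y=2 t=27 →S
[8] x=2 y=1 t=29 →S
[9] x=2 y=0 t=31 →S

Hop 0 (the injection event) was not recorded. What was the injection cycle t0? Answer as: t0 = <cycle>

Hop 1 reached at cycle 15; hop k is at t0 + k·L.
t0 = cyc[1] − L = 15 − 2 = 13.

t0 = 13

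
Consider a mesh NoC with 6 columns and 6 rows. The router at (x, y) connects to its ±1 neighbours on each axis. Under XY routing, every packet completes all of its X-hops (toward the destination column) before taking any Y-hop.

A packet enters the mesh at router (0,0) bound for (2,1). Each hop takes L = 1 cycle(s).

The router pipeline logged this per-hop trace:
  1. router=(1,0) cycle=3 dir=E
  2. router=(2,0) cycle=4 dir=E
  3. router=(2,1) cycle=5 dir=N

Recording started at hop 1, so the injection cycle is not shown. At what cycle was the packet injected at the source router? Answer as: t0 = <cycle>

t0 = 2

At hop 1 the cycle is 3; in general cyc_k = t0 + kL.
Therefore t0 = 3 − L = 2.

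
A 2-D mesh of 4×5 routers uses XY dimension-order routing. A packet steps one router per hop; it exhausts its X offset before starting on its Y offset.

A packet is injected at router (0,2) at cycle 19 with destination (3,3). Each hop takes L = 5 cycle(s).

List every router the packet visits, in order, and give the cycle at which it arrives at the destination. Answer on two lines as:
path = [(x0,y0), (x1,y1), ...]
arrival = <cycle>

path = [(0,2), (1,2), (2,2), (3,2), (3,3)]
arrival = 39

src (0,2)  cyc=19
E→(1,2)  cyc=24
E→(2,2)  cyc=29
E→(3,2)  cyc=34
N→(3,3)  cyc=39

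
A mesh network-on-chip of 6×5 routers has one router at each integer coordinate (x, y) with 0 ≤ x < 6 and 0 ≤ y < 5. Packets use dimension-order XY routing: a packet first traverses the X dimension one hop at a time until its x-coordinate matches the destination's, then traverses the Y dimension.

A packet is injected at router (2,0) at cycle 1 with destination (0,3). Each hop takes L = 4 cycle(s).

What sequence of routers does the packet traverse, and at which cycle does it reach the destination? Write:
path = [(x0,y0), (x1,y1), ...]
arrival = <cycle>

hop 0: (2,0) @ cyc 1
hop 1: (1,0) @ cyc 5  [W]
hop 2: (0,0) @ cyc 9  [W]
hop 3: (0,1) @ cyc 13  [N]
hop 4: (0,2) @ cyc 17  [N]
hop 5: (0,3) @ cyc 21  [N]

path = [(2,0), (1,0), (0,0), (0,1), (0,2), (0,3)]
arrival = 21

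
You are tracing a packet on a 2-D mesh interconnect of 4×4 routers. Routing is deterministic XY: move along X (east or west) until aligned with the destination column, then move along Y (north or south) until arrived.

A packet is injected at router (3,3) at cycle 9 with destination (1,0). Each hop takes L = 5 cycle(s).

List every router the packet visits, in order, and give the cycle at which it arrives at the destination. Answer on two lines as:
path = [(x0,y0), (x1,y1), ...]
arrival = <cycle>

path = [(3,3), (2,3), (1,3), (1,2), (1,1), (1,0)]
arrival = 34

#0 — 3,3 | c9
#1 — 2,3 | c14 | W
#2 — 1,3 | c19 | W
#3 — 1,2 | c24 | S
#4 — 1,1 | c29 | S
#5 — 1,0 | c34 | S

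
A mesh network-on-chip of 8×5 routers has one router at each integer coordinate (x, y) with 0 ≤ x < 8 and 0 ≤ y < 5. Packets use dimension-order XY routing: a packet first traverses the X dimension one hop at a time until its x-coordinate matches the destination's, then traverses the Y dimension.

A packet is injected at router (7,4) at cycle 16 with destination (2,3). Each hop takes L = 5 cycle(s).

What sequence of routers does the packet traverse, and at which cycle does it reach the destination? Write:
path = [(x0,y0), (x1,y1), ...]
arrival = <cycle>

t=16: at (7,4)
t=21: at (6,4) after W
t=26: at (5,4) after W
t=31: at (4,4) after W
t=36: at (3,4) after W
t=41: at (2,4) after W
t=46: at (2,3) after S

path = [(7,4), (6,4), (5,4), (4,4), (3,4), (2,4), (2,3)]
arrival = 46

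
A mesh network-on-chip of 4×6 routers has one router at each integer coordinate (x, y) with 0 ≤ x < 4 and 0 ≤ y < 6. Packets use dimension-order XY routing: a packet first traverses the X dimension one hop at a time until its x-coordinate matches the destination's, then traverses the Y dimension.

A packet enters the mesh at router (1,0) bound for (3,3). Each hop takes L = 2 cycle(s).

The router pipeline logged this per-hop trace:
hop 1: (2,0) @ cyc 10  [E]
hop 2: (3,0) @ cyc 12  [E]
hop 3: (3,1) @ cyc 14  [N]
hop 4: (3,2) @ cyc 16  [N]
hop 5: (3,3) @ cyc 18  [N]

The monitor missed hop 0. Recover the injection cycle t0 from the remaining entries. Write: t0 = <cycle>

At hop 1 the cycle is 10; in general cyc_k = t0 + kL.
So t0 = 10 − 1·2 = 8.

t0 = 8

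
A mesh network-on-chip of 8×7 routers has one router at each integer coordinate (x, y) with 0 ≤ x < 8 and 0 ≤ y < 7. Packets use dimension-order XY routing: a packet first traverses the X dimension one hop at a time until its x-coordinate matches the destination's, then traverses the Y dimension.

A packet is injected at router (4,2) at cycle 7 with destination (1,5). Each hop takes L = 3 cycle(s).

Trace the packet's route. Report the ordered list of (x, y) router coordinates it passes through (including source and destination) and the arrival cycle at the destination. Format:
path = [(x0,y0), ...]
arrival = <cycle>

path = [(4,2), (3,2), (2,2), (1,2), (1,3), (1,4), (1,5)]
arrival = 25

hop 0: (4,2) @ cyc 7
hop 1: (3,2) @ cyc 10  [W]
hop 2: (2,2) @ cyc 13  [W]
hop 3: (1,2) @ cyc 16  [W]
hop 4: (1,3) @ cyc 19  [N]
hop 5: (1,4) @ cyc 22  [N]
hop 6: (1,5) @ cyc 25  [N]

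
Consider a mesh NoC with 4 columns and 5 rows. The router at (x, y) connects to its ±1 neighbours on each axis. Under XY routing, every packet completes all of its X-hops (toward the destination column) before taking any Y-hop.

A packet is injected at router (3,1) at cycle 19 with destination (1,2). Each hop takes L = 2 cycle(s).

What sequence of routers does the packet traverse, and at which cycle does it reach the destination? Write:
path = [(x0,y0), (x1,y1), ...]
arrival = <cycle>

hop 0: (3,1) @ cyc 19
hop 1: (2,1) @ cyc 21  [W]
hop 2: (1,1) @ cyc 23  [W]
hop 3: (1,2) @ cyc 25  [N]

path = [(3,1), (2,1), (1,1), (1,2)]
arrival = 25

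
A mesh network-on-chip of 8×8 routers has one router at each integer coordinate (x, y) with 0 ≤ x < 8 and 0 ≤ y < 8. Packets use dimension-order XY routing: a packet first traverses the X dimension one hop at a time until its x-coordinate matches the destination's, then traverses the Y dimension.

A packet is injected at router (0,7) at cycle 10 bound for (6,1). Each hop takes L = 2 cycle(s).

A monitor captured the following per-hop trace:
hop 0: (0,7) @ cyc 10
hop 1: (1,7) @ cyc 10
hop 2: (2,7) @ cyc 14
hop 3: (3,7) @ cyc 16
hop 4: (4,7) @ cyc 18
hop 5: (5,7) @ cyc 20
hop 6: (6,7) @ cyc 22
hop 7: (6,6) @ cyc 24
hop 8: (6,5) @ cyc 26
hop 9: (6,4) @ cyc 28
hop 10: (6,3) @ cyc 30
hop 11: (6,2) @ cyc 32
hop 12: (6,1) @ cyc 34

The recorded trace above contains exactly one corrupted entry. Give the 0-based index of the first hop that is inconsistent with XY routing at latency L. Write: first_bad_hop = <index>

first_bad_hop = 1

[1] (+1,+0) / 0c ⇒ BAD: Δcyc=0≠L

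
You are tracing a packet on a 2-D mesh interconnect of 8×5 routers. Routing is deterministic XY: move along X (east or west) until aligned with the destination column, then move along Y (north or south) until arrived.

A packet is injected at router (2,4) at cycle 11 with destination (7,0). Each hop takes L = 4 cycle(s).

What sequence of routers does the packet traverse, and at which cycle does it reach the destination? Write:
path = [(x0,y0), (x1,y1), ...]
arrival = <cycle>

path = [(2,4), (3,4), (4,4), (5,4), (6,4), (7,4), (7,3), (7,2), (7,1), (7,0)]
arrival = 47

src (2,4)  cyc=11
E→(3,4)  cyc=15
E→(4,4)  cyc=19
E→(5,4)  cyc=23
E→(6,4)  cyc=27
E→(7,4)  cyc=31
S→(7,3)  cyc=35
S→(7,2)  cyc=39
S→(7,1)  cyc=43
S→(7,0)  cyc=47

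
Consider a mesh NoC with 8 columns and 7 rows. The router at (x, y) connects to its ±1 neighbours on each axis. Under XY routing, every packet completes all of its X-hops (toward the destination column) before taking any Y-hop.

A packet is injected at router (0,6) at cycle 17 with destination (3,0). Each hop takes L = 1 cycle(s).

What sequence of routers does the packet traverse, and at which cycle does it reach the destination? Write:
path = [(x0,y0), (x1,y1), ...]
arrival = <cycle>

src (0,6)  cyc=17
E→(1,6)  cyc=18
E→(2,6)  cyc=19
E→(3,6)  cyc=20
S→(3,5)  cyc=21
S→(3,4)  cyc=22
S→(3,3)  cyc=23
S→(3,2)  cyc=24
S→(3,1)  cyc=25
S→(3,0)  cyc=26

path = [(0,6), (1,6), (2,6), (3,6), (3,5), (3,4), (3,3), (3,2), (3,1), (3,0)]
arrival = 26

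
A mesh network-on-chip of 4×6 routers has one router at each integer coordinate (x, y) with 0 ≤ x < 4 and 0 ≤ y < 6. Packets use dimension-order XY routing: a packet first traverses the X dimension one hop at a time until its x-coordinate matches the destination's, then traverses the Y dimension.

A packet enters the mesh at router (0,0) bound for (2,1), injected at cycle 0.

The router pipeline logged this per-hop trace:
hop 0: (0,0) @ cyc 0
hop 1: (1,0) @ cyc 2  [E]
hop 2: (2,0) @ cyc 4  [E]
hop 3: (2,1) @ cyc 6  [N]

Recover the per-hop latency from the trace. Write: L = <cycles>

Between hops 0 and 1 the cycle counter advances 2 − 0 = 2.
That increment is L by definition: L = 2.

L = 2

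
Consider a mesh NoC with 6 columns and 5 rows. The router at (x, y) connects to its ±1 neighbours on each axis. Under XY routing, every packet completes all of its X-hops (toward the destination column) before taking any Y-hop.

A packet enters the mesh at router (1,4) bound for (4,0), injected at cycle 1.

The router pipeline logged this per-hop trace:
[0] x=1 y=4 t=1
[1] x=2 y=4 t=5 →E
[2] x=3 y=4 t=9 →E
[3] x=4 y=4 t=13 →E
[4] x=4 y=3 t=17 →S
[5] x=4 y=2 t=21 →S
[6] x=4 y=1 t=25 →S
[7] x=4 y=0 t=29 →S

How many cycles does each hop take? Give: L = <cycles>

Δcyc across hop 0→1: 5 − 1 = 4.
Per-hop latency L = Δcyc = 4.

L = 4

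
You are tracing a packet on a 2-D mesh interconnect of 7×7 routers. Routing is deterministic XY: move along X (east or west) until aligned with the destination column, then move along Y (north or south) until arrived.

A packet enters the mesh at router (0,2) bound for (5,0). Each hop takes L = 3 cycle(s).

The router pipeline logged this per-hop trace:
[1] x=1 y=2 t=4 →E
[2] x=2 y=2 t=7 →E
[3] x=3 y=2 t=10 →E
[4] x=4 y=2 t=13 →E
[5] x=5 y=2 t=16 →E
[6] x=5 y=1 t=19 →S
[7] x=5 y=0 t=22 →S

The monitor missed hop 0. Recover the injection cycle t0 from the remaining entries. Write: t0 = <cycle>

cyc[1] = 4 and cyc[k] = t0 + k·L for every k.
So t0 = 4 − 1·3 = 1.

t0 = 1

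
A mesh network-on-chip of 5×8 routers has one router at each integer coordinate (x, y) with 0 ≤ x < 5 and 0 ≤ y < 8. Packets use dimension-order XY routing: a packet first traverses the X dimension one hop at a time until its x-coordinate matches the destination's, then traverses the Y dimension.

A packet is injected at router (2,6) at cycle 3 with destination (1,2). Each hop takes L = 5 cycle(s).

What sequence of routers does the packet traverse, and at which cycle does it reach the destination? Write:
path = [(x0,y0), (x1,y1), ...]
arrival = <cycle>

hop 0: (2,6) @ cyc 3
hop 1: (1,6) @ cyc 8  [W]
hop 2: (1,5) @ cyc 13  [S]
hop 3: (1,4) @ cyc 18  [S]
hop 4: (1,3) @ cyc 23  [S]
hop 5: (1,2) @ cyc 28  [S]

path = [(2,6), (1,6), (1,5), (1,4), (1,3), (1,2)]
arrival = 28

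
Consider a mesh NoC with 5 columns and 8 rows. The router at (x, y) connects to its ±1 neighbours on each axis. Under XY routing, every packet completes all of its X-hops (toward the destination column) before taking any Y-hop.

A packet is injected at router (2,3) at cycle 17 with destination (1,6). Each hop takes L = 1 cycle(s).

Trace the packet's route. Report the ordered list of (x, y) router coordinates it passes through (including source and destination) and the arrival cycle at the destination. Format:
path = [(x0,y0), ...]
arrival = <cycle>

path = [(2,3), (1,3), (1,4), (1,5), (1,6)]
arrival = 21

t=17: at (2,3)
t=18: at (1,3) after W
t=19: at (1,4) after N
t=20: at (1,5) after N
t=21: at (1,6) after N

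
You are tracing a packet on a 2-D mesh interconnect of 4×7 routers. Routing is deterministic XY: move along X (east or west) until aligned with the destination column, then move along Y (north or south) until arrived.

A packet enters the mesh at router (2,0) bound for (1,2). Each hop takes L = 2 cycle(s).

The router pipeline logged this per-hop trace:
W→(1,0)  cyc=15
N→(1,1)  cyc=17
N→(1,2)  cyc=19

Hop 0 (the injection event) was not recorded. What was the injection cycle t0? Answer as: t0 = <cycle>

t0 = 13

cyc[1] = 15 and cyc[k] = t0 + k·L for every k.
So t0 = 15 − 1·2 = 13.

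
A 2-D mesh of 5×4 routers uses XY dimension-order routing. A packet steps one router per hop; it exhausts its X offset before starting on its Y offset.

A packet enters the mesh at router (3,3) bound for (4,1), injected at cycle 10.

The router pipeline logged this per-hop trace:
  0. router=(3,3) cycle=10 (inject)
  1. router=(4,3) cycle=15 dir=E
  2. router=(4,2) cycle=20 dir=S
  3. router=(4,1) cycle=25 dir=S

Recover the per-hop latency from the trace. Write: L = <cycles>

cyc[1] − cyc[0] = 15 − 10 = 5.
Per-hop latency L = Δcyc = 5.

L = 5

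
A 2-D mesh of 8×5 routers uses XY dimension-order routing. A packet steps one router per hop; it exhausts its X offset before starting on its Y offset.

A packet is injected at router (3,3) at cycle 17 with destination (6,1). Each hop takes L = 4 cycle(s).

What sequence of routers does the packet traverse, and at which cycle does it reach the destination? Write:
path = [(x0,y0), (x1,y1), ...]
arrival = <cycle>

path = [(3,3), (4,3), (5,3), (6,3), (6,2), (6,1)]
arrival = 37

[0] x=3 y=3 t=17
[1] x=4 y=3 t=21 →E
[2] x=5 y=3 t=25 →E
[3] x=6 y=3 t=29 →E
[4] x=6 y=2 t=33 →S
[5] x=6 y=1 t=37 →S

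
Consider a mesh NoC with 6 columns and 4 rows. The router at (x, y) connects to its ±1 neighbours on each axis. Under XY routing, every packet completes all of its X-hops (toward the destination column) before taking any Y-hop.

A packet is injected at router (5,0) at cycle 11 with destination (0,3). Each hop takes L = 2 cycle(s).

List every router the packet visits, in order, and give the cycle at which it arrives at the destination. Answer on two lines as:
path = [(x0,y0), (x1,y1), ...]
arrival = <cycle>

  0. router=(5,0) cycle=11 (inject)
  1. router=(4,0) cycle=13 dir=W
  2. router=(3,0) cycle=15 dir=W
  3. router=(2,0) cycle=17 dir=W
  4. router=(1,0) cycle=19 dir=W
  5. router=(0,0) cycle=21 dir=W
  6. router=(0,1) cycle=23 dir=N
  7. router=(0,2) cycle=25 dir=N
  8. router=(0,3) cycle=27 dir=N

path = [(5,0), (4,0), (3,0), (2,0), (1,0), (0,0), (0,1), (0,2), (0,3)]
arrival = 27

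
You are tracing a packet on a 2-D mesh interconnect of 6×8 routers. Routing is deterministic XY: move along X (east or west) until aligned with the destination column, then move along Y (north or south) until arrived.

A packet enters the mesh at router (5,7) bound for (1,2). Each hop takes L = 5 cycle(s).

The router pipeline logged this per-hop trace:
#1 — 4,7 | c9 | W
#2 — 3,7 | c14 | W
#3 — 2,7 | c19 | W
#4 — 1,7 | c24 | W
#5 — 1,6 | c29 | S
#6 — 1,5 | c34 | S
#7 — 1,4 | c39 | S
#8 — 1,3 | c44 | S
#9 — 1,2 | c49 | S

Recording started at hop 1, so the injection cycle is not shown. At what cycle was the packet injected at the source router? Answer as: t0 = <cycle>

cyc[1] = 9 and cyc[k] = t0 + k·L for every k.
Subtract one hop: t0 = 9 − 5 = 4.

t0 = 4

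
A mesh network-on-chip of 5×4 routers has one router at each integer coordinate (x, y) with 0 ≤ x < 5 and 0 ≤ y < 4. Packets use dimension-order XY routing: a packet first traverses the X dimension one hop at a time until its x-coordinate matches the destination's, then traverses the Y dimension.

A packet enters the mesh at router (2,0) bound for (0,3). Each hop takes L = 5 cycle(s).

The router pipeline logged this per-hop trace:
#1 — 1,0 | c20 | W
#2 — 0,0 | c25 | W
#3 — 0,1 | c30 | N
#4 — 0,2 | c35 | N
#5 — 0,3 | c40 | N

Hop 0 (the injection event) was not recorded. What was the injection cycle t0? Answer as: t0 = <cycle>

Hop 1 reached at cycle 20; hop k is at t0 + k·L.
t0 = cyc[1] − L = 20 − 5 = 15.

t0 = 15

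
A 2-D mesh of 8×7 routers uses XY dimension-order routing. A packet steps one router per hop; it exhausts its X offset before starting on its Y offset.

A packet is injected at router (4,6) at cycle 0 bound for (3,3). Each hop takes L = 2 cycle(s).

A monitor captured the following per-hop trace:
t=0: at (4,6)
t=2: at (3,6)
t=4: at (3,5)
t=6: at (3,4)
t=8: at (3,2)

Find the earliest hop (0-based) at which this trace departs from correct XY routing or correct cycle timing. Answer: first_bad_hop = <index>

check 1→ d=(-1,0) cyc+2: ok
check 2→ d=(0,-1) cyc+2: ok
check 3→ d=(0,-1) cyc+2: ok
check 4→ d=(0,-2) cyc+2: BAD: non-unit step

first_bad_hop = 4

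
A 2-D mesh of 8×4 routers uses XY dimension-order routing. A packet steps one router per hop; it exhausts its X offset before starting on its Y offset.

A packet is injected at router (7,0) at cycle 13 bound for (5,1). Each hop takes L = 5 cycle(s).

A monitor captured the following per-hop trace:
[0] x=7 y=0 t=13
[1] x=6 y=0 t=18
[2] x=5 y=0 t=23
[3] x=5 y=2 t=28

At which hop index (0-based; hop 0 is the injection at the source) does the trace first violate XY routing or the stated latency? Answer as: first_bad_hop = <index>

hop 1: step (-1,+0), +5 cyc — ok
hop 2: step (-1,+0), +5 cyc — ok
hop 3: step (+0,+2), +5 cyc — BAD: non-unit step

first_bad_hop = 3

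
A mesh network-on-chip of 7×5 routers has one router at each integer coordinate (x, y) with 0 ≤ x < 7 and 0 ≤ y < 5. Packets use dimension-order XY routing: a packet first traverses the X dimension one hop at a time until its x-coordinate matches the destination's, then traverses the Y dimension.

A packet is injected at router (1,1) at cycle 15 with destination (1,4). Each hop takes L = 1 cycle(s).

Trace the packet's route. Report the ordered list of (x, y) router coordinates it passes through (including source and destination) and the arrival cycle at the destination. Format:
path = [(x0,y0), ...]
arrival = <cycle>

t=15: at (1,1)
t=16: at (1,2) after N
t=17: at (1,3) after N
t=18: at (1,4) after N

path = [(1,1), (1,2), (1,3), (1,4)]
arrival = 18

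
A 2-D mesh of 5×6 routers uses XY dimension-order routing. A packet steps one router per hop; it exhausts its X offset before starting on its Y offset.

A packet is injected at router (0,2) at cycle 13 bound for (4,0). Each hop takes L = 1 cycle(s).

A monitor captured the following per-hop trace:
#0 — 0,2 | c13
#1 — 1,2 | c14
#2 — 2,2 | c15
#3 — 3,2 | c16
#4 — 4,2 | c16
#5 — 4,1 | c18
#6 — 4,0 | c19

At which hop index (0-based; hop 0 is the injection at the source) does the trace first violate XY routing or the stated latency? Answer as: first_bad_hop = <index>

hop 1: step (+1,+0), +1 cyc — ok
hop 2: step (+1,+0), +1 cyc — ok
hop 3: step (+1,+0), +1 cyc — ok
hop 4: step (+1,+0), +0 cyc — BAD: Δcyc=0≠L

first_bad_hop = 4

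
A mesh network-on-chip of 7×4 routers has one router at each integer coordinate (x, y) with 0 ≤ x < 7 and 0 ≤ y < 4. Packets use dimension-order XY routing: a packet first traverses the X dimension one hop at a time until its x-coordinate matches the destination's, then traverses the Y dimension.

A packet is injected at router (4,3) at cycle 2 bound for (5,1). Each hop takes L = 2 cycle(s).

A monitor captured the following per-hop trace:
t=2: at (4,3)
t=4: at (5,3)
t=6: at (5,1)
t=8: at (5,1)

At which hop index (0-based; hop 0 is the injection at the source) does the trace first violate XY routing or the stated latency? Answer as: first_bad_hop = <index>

first_bad_hop = 2

check 1→ d=(1,0) cyc+2: ok
check 2→ d=(0,-2) cyc+2: BAD: non-unit step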